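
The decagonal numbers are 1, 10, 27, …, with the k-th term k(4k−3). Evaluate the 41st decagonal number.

41·(4·41 − 3) = 41·161 = 6601.

6601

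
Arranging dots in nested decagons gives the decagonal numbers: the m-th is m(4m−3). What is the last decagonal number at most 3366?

3277

Solve n(4n−3) ≤ 3366 for integer n.
n = 29 gives 3277 ≤ 3366, while n = 30 gives 3510 > 3366; so the answer is 3277.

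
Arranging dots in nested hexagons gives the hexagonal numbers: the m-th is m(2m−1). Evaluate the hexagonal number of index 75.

The 75th hexagonal number is n(2n−1) with n = 75.
75·(2·75 − 1) = 75·149 = 11175.

11175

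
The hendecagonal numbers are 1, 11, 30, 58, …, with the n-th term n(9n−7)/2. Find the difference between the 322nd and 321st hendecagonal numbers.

2890

Consecutive hendecagonal numbers differ by 9n − 8: here 9·322 − 8 = 2890.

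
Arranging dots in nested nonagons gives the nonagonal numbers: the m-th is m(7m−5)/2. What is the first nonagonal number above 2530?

2674

Solve n(7n−5)/2 > 2530 for integer n.
The largest n with value ≤ 2530 is 27 (since 2484 ≤ 2530 < 2674), so the first above is n = 28, value 2674.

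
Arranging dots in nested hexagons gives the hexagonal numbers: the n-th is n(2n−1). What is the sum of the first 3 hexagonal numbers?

22

Σ i(2i−1) = 2Σi² − Σi over i = 1..3.
Σi = 6 and Σi² = 14.
2·14 − 1·6 = 22.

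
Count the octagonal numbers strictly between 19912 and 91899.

94

The n-th octagonal number is n(3n−2).
Smallest index with value > 19912: n = 82 (giving 20008).
Largest index with value < 91899: n = 175 (giving 91525).
Indices 82 through 175: 94 terms.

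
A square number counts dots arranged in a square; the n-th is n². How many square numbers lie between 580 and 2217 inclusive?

23

The n-th square number is n².
Smallest index with value ≥ 580: n = 25 (giving 625).
Largest index with value ≤ 2217: n = 47 (giving 2209).
Indices 25 through 47: 23 terms.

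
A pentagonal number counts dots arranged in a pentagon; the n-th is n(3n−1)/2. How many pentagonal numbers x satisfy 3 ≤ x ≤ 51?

The n-th pentagonal number is n(3n−1)/2.
Smallest index with value ≥ 3: n = 2 (giving 5).
Largest index with value ≤ 51: n = 6 (giving 51).
Indices 2 through 6: 5 terms.

5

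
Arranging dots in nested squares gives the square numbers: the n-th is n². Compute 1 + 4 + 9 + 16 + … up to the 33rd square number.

Σ_{i=1}^{33} i² = 33·34·67/6 = 12529.

12529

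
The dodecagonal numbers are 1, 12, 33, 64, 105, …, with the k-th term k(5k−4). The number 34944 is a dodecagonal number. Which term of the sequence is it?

Set n(5n−4) = 34944, giving 5n² − 4n − 34944 = 0.
The discriminant is 16 + 20·34944 = 698896, and √698896 = 836.
So n = (4 + 836) / 10 = 840/10 = 84.
Check: 84·(5·84 − 4) = 34944. ✓

84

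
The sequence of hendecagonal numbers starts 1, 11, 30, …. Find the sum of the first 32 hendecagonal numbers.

Σ i(9i−7)/2 = (9Σi² − 7Σi) / 2 over i = 1..32.
Σi = 528 and Σi² = 11440.
(9·11440 − 7·528) / 2 = 99264/2 = 49632.

49632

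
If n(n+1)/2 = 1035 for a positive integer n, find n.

45

Set n(n+1)/2 = 1035, giving n² + n − 2070 = 0.
So n = (-1 + 91) / 2 = 90/2 = 45.
Check: 45·46/2 = 1035. ✓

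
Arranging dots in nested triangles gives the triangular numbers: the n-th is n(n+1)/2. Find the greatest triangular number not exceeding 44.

36

Solve n(n+1)/2 ≤ 44 for integer n.
n = 8 gives 36 ≤ 44, while n = 9 gives 45 > 44; so the answer is 36.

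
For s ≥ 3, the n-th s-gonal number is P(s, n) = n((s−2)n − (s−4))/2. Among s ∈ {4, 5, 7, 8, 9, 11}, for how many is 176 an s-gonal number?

2

s = 4: P(4, 13) = 169 and P(4, 14) = 196; 176 is not s-gonal.
s = 5: P(5, 11) = 176. ✓
s = 7: P(7, 8) = 148 and P(7, 9) = 189; 176 is not s-gonal.
s = 8: P(8, 8) = 176. ✓
s = 9: P(9, 7) = 154 and P(9, 8) = 204; 176 is not s-gonal.
s = 11: P(11, 6) = 141 and P(11, 7) = 196; 176 is not s-gonal.
Hits: s ∈ {5, 8} → 2.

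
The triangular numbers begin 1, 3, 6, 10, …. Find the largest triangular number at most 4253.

Solve n(n+1)/2 ≤ 4253 for integer n.
n = 91 gives 4186 ≤ 4253, while n = 92 gives 4278 > 4253; so the answer is 4186.

4186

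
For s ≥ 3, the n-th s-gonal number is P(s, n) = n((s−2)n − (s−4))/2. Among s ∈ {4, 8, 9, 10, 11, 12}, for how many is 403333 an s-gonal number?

s = 4: P(4, 635) = 403225 and P(4, 636) = 404496; 403333 is not s-gonal.
s = 8: P(8, 367) = 403333. ✓
s = 9: P(9, 339) = 401376 and P(9, 340) = 403750; 403333 is not s-gonal.
s = 10: P(10, 317) = 401005 and P(10, 318) = 403542; 403333 is not s-gonal.
s = 11: P(11, 299) = 401258 and P(11, 300) = 403950; 403333 is not s-gonal.
s = 12: P(12, 284) = 402144 and P(12, 285) = 404985; 403333 is not s-gonal.
Hits: s ∈ {8} → 1.

1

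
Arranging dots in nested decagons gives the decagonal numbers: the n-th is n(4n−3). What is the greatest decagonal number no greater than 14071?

Solve n(4n−3) ≤ 14071 for integer n.
n = 59 gives 13747 ≤ 14071, while n = 60 gives 14220 > 14071; so the answer is 13747.

13747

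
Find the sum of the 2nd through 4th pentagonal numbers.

39

Σ i(3i−1)/2 = (3Σi² − Σi) / 2 over i = 2..4.
Σi = 10 − 1 = 9 and Σi² = 30 − 1 = 29.
(3·29 − 1·9) / 2 = 78/2 = 39.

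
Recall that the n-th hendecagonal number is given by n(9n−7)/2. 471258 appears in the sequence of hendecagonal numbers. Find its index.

Set n(9n−7)/2 = 471258, giving 9n² − 7n − 942516 = 0.
The discriminant is 49 + 72·471258 = 33930625, and √33930625 = 5825.
So n = (7 + 5825) / 18 = 5832/18 = 324.
Check: 324·(9·324 − 7)/2 = 471258. ✓

324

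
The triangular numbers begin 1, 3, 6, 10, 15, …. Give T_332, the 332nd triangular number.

55278

332·333/2 = 110556/2 = 55278.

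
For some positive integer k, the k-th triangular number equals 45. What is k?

9

Set n(n+1)/2 = 45, giving n² + n − 90 = 0.
So n = (-1 + 19) / 2 = 18/2 = 9.
Check: 9·10/2 = 45. ✓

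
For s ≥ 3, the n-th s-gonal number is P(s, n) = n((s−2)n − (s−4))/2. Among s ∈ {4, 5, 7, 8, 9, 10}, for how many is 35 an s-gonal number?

1

s = 4: P(4, 5) = 25 and P(4, 6) = 36; 35 is not s-gonal.
s = 5: P(5, 5) = 35. ✓
s = 7: P(7, 4) = 34 and P(7, 5) = 55; 35 is not s-gonal.
s = 8: P(8, 3) = 21 and P(8, 4) = 40; 35 is not s-gonal.
s = 9: P(9, 3) = 24 and P(9, 4) = 46; 35 is not s-gonal.
s = 10: P(10, 3) = 27 and P(10, 4) = 52; 35 is not s-gonal.
Hits: s ∈ {5} → 1.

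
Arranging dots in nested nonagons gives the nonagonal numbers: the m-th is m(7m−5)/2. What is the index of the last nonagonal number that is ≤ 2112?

24

Solve n(7n−5)/2 ≤ 2112 for integer n.
n = 24 gives 1956 ≤ 2112, while n = 25 gives 2125 > 2112; so the answer is index 24.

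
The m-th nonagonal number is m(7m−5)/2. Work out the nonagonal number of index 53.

9699

53·(7·53 − 5)/2 = 53·366/2 = 53·183 = 9699.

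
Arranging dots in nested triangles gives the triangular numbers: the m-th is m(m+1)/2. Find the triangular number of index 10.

10·11/2 = 110/2 = 55.

55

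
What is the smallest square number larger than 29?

Solve n² > 29 for integer n.
The largest n with value ≤ 29 is 5 (since 25 ≤ 29 < 36), so the first above is n = 6, value 36.

36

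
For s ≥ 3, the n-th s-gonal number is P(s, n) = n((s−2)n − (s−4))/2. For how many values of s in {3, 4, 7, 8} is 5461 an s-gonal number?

s = 3: P(3, 104) = 5460 and P(3, 105) = 5565; 5461 is not s-gonal.
s = 4: P(4, 73) = 5329 and P(4, 74) = 5476; 5461 is not s-gonal.
s = 7: P(7, 47) = 5452 and P(7, 48) = 5688; 5461 is not s-gonal.
s = 8: P(8, 43) = 5461. ✓
Hits: s ∈ {8} → 1.

1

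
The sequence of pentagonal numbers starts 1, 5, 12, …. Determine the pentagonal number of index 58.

5017

The 58th pentagonal number is n(3n−1)/2 with n = 58.
58·(3·58 − 1)/2 = 58·173/2 = 5017.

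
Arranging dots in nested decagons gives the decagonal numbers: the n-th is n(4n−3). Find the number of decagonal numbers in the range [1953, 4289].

11

The n-th decagonal number is n(4n−3).
Smallest index with value ≥ 1953: n = 23 (giving 2047).
Largest index with value ≤ 4289: n = 33 (giving 4257).
Indices 23 through 33: 11 terms.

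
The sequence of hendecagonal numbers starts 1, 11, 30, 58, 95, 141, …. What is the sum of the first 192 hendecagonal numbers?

10635072

Σ i(9i−7)/2 = (9Σi² − 7Σi) / 2 over i = 1..192.
Σi = 18528 and Σi² = 2377760.
(9·2377760 − 7·18528) / 2 = 21270144/2 = 10635072.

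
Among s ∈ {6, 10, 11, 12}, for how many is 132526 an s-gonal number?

s = 6: P(6, 257) = 131841 and P(6, 258) = 132870; 132526 is not s-gonal.
s = 10: P(10, 182) = 131950 and P(10, 183) = 133407; 132526 is not s-gonal.
s = 11: P(11, 172) = 132526. ✓
s = 12: P(12, 163) = 132193 and P(12, 164) = 133824; 132526 is not s-gonal.
Hits: s ∈ {11} → 1.

1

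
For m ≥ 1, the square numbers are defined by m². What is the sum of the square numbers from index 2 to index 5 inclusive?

54

Σ_{i=2}^{5} i² = 55 − 1 = 54.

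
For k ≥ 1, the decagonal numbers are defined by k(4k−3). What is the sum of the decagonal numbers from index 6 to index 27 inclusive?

Σ i(4i−3) = 4Σi² − 3Σi over i = 6..27.
Σi = 378 − 15 = 363 and Σi² = 6930 − 55 = 6875.
4·6875 − 3·363 = 26411.

26411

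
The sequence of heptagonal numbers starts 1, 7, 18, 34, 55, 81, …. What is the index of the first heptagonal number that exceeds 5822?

49

Solve n(5n−3)/2 > 5822 for integer n.
The largest n with value ≤ 5822 is 48 (since 5688 ≤ 5822 < 5929), so the first above is n = 49, value 5929.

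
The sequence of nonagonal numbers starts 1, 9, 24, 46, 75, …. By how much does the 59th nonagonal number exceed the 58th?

407

Consecutive nonagonal numbers differ by 7n − 6: here 7·59 − 6 = 407.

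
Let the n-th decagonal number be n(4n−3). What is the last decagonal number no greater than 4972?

Solve n(4n−3) ≤ 4972 for integer n.
n = 35 gives 4795 ≤ 4972, while n = 36 gives 5076 > 4972; so the answer is 4795.

4795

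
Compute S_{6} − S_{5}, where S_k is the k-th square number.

11

n² − (n−1)² = 2n − 1, so 6² − 5² = 2·6 − 1 = 11.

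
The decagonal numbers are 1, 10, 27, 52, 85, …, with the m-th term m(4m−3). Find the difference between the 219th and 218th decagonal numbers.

Consecutive decagonal numbers differ by 8n − 7: here 8·219 − 7 = 1745.

1745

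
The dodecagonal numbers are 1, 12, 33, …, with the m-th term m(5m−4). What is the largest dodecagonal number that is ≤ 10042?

Solve n(5n−4) ≤ 10042 for integer n.
n = 45 gives 9945 ≤ 10042, while n = 46 gives 10396 > 10042; so the answer is 9945.

9945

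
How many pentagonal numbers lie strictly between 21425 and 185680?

The n-th pentagonal number is n(3n−1)/2.
Smallest index with value > 21425: n = 120 (giving 21540).
Largest index with value < 185680: n = 351 (giving 184626).
Indices 120 through 351: 232 terms.

232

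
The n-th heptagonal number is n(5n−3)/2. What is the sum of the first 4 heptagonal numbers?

Σ i(5i−3)/2 = (5Σi² − 3Σi) / 2 over i = 1..4.
Σi = 10 and Σi² = 30.
(5·30 − 3·10) / 2 = 120/2 = 60.

60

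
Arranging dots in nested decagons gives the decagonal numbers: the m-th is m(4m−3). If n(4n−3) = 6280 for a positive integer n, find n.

40

Set n(4n−3) = 6280, giving 4n² − 3n − 6280 = 0.
The discriminant is 9 + 16·6280 = 100489, and √100489 = 317.
So n = (3 + 317) / 8 = 320/8 = 40.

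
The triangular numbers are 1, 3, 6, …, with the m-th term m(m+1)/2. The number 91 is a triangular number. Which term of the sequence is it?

13

Set n(n+1)/2 = 91, giving n² + n − 182 = 0.
The discriminant is 1 + 8·91 = 729, and √729 = 27.
So n = (-1 + 27) / 2 = 26/2 = 13.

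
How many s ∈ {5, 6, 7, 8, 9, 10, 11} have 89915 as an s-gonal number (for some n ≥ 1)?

s = 5: P(5, 245) = 89915. ✓
s = 6: P(6, 212) = 89676 and P(6, 213) = 90525; 89915 is not s-gonal.
s = 7: P(7, 189) = 89019 and P(7, 190) = 89965; 89915 is not s-gonal.
s = 8: P(8, 173) = 89441 and P(8, 174) = 90480; 89915 is not s-gonal.
s = 9: P(9, 160) = 89200 and P(9, 161) = 90321; 89915 is not s-gonal.
s = 10: P(10, 150) = 89550 and P(10, 151) = 90751; 89915 is not s-gonal.
s = 11: P(11, 141) = 88971 and P(11, 142) = 90241; 89915 is not s-gonal.
Hits: s ∈ {5} → 1.

1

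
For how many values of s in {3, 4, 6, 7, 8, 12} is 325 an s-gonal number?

2

s = 3: P(3, 25) = 325. ✓
s = 4: P(4, 18) = 324 and P(4, 19) = 361; 325 is not s-gonal.
s = 6: P(6, 13) = 325. ✓
s = 7: P(7, 11) = 286 and P(7, 12) = 342; 325 is not s-gonal.
s = 8: P(8, 10) = 280 and P(8, 11) = 341; 325 is not s-gonal.
s = 12: P(12, 8) = 288 and P(12, 9) = 369; 325 is not s-gonal.
Hits: s ∈ {3, 6} → 2.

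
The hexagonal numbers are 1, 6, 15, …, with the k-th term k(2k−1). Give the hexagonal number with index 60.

60·(2·60 − 1) = 60·119 = 7140.

7140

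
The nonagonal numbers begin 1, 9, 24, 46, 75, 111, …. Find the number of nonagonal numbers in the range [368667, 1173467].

The n-th nonagonal number is n(7n−5)/2.
Smallest index with value ≥ 368667: n = 325 (giving 368875).
Largest index with value ≤ 1173467: n = 579 (giving 1171896).
Indices 325 through 579: 255 terms.

255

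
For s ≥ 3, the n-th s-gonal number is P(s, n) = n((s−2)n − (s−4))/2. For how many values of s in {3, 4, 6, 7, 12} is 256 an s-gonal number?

s = 3: P(3, 22) = 253 and P(3, 23) = 276; 256 is not s-gonal.
s = 4: P(4, 16) = 256. ✓
s = 6: P(6, 11) = 231 and P(6, 12) = 276; 256 is not s-gonal.
s = 7: P(7, 10) = 235 and P(7, 11) = 286; 256 is not s-gonal.
s = 12: P(12, 7) = 217 and P(12, 8) = 288; 256 is not s-gonal.
Hits: s ∈ {4} → 1.

1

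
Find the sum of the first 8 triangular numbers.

Σ i(i+1)/2 = (Σi² + Σi) / 2 over i = 1..8.
Σi = 36 and Σi² = 204.
(1·204 + 1·36) / 2 = 240/2 = 120.

120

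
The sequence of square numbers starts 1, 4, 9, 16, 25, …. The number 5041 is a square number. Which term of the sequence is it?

71

We need n² = 5041, so n = √5041 = 71.
Check: 71² = 5041. ✓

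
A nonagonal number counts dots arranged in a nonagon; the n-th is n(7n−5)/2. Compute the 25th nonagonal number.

The 25th nonagonal number is n(7n−5)/2 with n = 25.
25·(7·25 − 5)/2 = 25·170/2 = 25·85 = 2125.

2125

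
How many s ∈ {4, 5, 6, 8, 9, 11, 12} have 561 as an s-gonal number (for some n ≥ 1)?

2

s = 4: P(4, 23) = 529 and P(4, 24) = 576; 561 is not s-gonal.
s = 5: P(5, 19) = 532 and P(5, 20) = 590; 561 is not s-gonal.
s = 6: P(6, 17) = 561. ✓
s = 8: P(8, 14) = 560 and P(8, 15) = 645; 561 is not s-gonal.
s = 9: P(9, 13) = 559 and P(9, 14) = 651; 561 is not s-gonal.
s = 11: P(11, 11) = 506 and P(11, 12) = 606; 561 is not s-gonal.
s = 12: P(12, 11) = 561. ✓
Hits: s ∈ {6, 12} → 2.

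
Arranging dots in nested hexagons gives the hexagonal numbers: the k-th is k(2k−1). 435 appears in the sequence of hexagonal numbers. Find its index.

Set n(2n−1) = 435, giving 2n² − n − 435 = 0.
The discriminant is 1 + 8·435 = 3481, and √3481 = 59.
So n = (1 + 59) / 4 = 60/4 = 15.

15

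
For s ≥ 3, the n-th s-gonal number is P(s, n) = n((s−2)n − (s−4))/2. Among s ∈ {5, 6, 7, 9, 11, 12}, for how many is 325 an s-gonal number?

s = 5: P(5, 14) = 287 and P(5, 15) = 330; 325 is not s-gonal.
s = 6: P(6, 13) = 325. ✓
s = 7: P(7, 11) = 286 and P(7, 12) = 342; 325 is not s-gonal.
s = 9: P(9, 10) = 325. ✓
s = 11: P(11, 8) = 260 and P(11, 9) = 333; 325 is not s-gonal.
s = 12: P(12, 8) = 288 and P(12, 9) = 369; 325 is not s-gonal.
Hits: s ∈ {6, 9} → 2.

2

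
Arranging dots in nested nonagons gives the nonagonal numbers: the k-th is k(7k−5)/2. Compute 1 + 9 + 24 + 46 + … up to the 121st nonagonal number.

2074061

Σ i(7i−5)/2 = (7Σi² − 5Σi) / 2 over i = 1..121.
Σi = 7381 and Σi² = 597861.
(7·597861 − 5·7381) / 2 = 4148122/2 = 2074061.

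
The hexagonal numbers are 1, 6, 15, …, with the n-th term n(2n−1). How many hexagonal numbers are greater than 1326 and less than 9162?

41

The n-th hexagonal number is n(2n−1).
Smallest index with value > 1326: n = 27 (giving 1431).
Largest index with value < 9162: n = 67 (giving 8911).
Indices 27 through 67: 41 terms.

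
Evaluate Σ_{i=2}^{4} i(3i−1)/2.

Σ i(3i−1)/2 = (3Σi² − Σi) / 2 over i = 2..4.
Σi = 10 − 1 = 9 and Σi² = 30 − 1 = 29.
(3·29 − 1·9) / 2 = 78/2 = 39.

39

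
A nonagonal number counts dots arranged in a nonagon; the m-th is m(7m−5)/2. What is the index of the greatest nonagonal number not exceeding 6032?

41

Solve n(7n−5)/2 ≤ 6032 for integer n.
n = 41 gives 5781 ≤ 6032, while n = 42 gives 6069 > 6032; so the answer is index 41.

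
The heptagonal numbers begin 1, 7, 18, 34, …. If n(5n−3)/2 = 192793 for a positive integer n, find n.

Set n(5n−3)/2 = 192793, giving 5n² − 3n − 385586 = 0.
The discriminant is 9 + 40·192793 = 7711729, and √7711729 = 2777.
So n = (3 + 2777) / 10 = 2780/10 = 278.
Check: 278·(5·278 − 3)/2 = 192793. ✓

278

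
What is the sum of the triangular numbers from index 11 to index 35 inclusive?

7550

Σ i(i+1)/2 = (Σi² + Σi) / 2 over i = 11..35.
Σi = 630 − 55 = 575 and Σi² = 14910 − 385 = 14525.
(1·14525 + 1·575) / 2 = 15100/2 = 7550.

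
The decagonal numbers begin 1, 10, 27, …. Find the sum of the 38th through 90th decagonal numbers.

907784

Σ i(4i−3) = 4Σi² − 3Σi over i = 38..90.
Σi = 4095 − 703 = 3392 and Σi² = 247065 − 17575 = 229490.
4·229490 − 3·3392 = 907784.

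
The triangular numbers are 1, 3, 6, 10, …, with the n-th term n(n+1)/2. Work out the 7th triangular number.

The 7th triangular number is n(n+1)/2 with n = 7.
7·8/2 = 56/2 = 28.

28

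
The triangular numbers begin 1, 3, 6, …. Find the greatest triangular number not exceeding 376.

Solve n(n+1)/2 ≤ 376 for integer n.
n = 26 gives 351 ≤ 376, while n = 27 gives 378 > 376; so the answer is 351.

351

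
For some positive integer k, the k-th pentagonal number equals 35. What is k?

5

Set n(3n−1)/2 = 35, giving 3n² − n − 70 = 0.
The discriminant is 1 + 24·35 = 841, and √841 = 29.
So n = (1 + 29) / 6 = 30/6 = 5.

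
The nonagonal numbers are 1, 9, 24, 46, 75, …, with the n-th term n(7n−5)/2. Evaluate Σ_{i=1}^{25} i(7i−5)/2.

18525

Σ i(7i−5)/2 = (7Σi² − 5Σi) / 2 over i = 1..25.
Σi = 325 and Σi² = 5525.
(7·5525 − 5·325) / 2 = 37050/2 = 18525.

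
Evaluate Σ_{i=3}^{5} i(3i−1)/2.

69

Σ i(3i−1)/2 = (3Σi² − Σi) / 2 over i = 3..5.
Σi = 15 − 3 = 12 and Σi² = 55 − 5 = 50.
(3·50 − 1·12) / 2 = 138/2 = 69.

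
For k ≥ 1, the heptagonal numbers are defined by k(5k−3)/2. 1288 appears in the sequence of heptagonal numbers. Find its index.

23

Set n(5n−3)/2 = 1288, giving 5n² − 3n − 2576 = 0.
The discriminant is 9 + 40·1288 = 51529, and √51529 = 227.
So n = (3 + 227) / 10 = 230/10 = 23.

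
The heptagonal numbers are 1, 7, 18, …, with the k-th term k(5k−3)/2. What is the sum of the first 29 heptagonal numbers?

20735

Σ i(5i−3)/2 = (5Σi² − 3Σi) / 2 over i = 1..29.
Σi = 435 and Σi² = 8555.
(5·8555 − 3·435) / 2 = 41470/2 = 20735.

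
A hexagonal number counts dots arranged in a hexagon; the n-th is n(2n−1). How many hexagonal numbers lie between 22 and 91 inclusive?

The n-th hexagonal number is n(2n−1).
Smallest index with value ≥ 22: n = 4 (giving 28).
Largest index with value ≤ 91: n = 7 (giving 91).
Indices 4 through 7: 4 terms.

4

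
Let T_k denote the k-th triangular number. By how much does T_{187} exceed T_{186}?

187

Consecutive triangular numbers differ by n: T_{187} − T_{186} = 187.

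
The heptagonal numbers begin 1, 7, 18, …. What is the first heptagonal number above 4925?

4995

Solve n(5n−3)/2 > 4925 for integer n.
The largest n with value ≤ 4925 is 44 (since 4774 ≤ 4925 < 4995), so the first above is n = 45, value 4995.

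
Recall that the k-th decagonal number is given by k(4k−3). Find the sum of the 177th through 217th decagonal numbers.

6363405

Σ i(4i−3) = 4Σi² − 3Σi over i = 177..217.
Σi = 23653 − 15576 = 8077 and Σi² = 3429685 − 1832776 = 1596909.
4·1596909 − 3·8077 = 6363405.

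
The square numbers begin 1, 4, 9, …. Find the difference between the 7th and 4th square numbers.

33

7² = 49 and 4² = 16.
Difference: 49 − 16 = 33.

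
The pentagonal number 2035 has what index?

37

Set n(3n−1)/2 = 2035, giving 3n² − n − 4070 = 0.
The discriminant is 1 + 24·2035 = 48841, and √48841 = 221.
So n = (1 + 221) / 6 = 222/6 = 37.
Check: 37·(3·37 − 1)/2 = 2035. ✓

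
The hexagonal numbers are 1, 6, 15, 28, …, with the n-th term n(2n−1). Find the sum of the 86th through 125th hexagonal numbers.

896860

Σ i(2i−1) = 2Σi² − Σi over i = 86..125.
Σi = 7875 − 3655 = 4220 and Σi² = 658875 − 208335 = 450540.
2·450540 − 1·4220 = 896860.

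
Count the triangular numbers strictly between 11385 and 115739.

The n-th triangular number is n(n+1)/2.
Smallest index with value > 11385: n = 151 (giving 11476).
Largest index with value < 115739: n = 480 (giving 115440).
Indices 151 through 480: 330 terms.

330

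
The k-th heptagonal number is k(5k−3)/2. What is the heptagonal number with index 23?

The 23rd heptagonal number is n(5n−3)/2 with n = 23.
23·(5·23 − 3)/2 = 23·112/2 = 23·56 = 1288.

1288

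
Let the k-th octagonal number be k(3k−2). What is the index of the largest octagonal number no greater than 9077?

55

Solve n(3n−2) ≤ 9077 for integer n.
n = 55 gives 8965 ≤ 9077, while n = 56 gives 9296 > 9077; so the answer is index 55.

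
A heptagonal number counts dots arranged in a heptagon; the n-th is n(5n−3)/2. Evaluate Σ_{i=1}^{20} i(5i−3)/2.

6860

Σ i(5i−3)/2 = (5Σi² − 3Σi) / 2 over i = 1..20.
Σi = 210 and Σi² = 2870.
(5·2870 − 3·210) / 2 = 13720/2 = 6860.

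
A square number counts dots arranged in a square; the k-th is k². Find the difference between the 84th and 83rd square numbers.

n² − (n−1)² = 2n − 1, so 84² − 83² = 2·84 − 1 = 167.

167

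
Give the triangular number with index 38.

741

The 38th triangular number is n(n+1)/2 with n = 38.
38·39/2 = 1482/2 = 741.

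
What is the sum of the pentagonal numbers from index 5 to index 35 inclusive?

22010

Σ i(3i−1)/2 = (3Σi² − Σi) / 2 over i = 5..35.
Σi = 630 − 10 = 620 and Σi² = 14910 − 30 = 14880.
(3·14880 − 1·620) / 2 = 44020/2 = 22010.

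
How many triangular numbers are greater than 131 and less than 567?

18

The n-th triangular number is n(n+1)/2.
Smallest index with value > 131: n = 16 (giving 136).
Largest index with value < 567: n = 33 (giving 561).
Indices 16 through 33: 18 terms.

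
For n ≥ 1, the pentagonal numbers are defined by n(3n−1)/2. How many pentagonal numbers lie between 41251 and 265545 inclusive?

The n-th pentagonal number is n(3n−1)/2.
Smallest index with value ≥ 41251: n = 166 (giving 41251).
Largest index with value ≤ 265545: n = 420 (giving 264390).
Indices 166 through 420: 255 terms.

255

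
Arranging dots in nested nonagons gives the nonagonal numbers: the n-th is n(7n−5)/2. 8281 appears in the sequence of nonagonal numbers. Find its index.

Set n(7n−5)/2 = 8281, giving 7n² − 5n − 16562 = 0.
So n = (5 + 681) / 14 = 686/14 = 49.
Check: 49·(7·49 − 5)/2 = 8281. ✓

49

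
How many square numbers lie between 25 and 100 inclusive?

The n-th square number is n².
Smallest index with value ≥ 25: n = 5 (giving 25).
Largest index with value ≤ 100: n = 10 (giving 100).
Indices 5 through 10: 6 terms.

6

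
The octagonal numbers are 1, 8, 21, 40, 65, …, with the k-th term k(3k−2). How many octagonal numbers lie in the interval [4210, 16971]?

The n-th octagonal number is n(3n−2).
Smallest index with value ≥ 4210: n = 38 (giving 4256).
Largest index with value ≤ 16971: n = 75 (giving 16725).
Indices 38 through 75: 38 terms.

38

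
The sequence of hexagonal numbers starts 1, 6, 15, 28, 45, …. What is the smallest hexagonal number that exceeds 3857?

Solve n(2n−1) > 3857 for integer n.
The largest n with value ≤ 3857 is 44 (since 3828 ≤ 3857 < 4005), so the first above is n = 45, value 4005.

4005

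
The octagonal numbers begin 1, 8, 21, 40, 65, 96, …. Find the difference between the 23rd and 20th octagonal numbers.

23·(3·23 − 2) = 1541 and 20·(3·20 − 2) = 1160.
Difference: 1541 − 1160 = 381.

381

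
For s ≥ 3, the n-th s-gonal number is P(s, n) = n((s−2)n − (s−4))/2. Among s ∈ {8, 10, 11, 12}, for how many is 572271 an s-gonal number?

s = 8: P(8, 437) = 572033 and P(8, 438) = 574656; 572271 is not s-gonal.
s = 10: P(10, 378) = 570402 and P(10, 379) = 573427; 572271 is not s-gonal.
s = 11: P(11, 357) = 572271. ✓
s = 12: P(12, 338) = 569868 and P(12, 339) = 573249; 572271 is not s-gonal.
Hits: s ∈ {11} → 1.

1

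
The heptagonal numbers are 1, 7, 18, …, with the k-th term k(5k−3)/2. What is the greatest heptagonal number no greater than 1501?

1404

Solve n(5n−3)/2 ≤ 1501 for integer n.
n = 24 gives 1404 ≤ 1501, while n = 25 gives 1525 > 1501; so the answer is 1404.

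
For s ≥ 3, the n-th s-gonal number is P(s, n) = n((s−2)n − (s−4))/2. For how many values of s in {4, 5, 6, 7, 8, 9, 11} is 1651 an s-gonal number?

s = 4: P(4, 40) = 1600 and P(4, 41) = 1681; 1651 is not s-gonal.
s = 5: P(5, 33) = 1617 and P(5, 34) = 1717; 1651 is not s-gonal.
s = 6: P(6, 28) = 1540 and P(6, 29) = 1653; 1651 is not s-gonal.
s = 7: P(7, 26) = 1651. ✓
s = 8: P(8, 23) = 1541 and P(8, 24) = 1680; 1651 is not s-gonal.
s = 9: P(9, 22) = 1639 and P(9, 23) = 1794; 1651 is not s-gonal.
s = 11: P(11, 19) = 1558 and P(11, 20) = 1730; 1651 is not s-gonal.
Hits: s ∈ {7} → 1.

1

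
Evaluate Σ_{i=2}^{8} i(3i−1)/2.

Σ i(3i−1)/2 = (3Σi² − Σi) / 2 over i = 2..8.
Σi = 36 − 1 = 35 and Σi² = 204 − 1 = 203.
(3·203 − 1·35) / 2 = 574/2 = 287.

287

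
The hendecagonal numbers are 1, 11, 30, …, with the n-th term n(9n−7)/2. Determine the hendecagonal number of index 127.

72136

127·(9·127 − 7)/2 = 127·1136/2 = 127·568 = 72136.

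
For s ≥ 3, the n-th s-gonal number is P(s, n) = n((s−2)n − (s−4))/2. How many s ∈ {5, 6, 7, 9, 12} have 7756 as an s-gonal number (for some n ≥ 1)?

1

s = 5: P(5, 72) = 7740 and P(5, 73) = 7957; 7756 is not s-gonal.
s = 6: P(6, 62) = 7626 and P(6, 63) = 7875; 7756 is not s-gonal.
s = 7: P(7, 56) = 7756. ✓
s = 9: P(9, 47) = 7614 and P(9, 48) = 7944; 7756 is not s-gonal.
s = 12: P(12, 39) = 7449 and P(12, 40) = 7840; 7756 is not s-gonal.
Hits: s ∈ {7} → 1.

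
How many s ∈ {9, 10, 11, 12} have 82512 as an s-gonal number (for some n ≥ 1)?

1

s = 9: P(9, 153) = 81549 and P(9, 154) = 82621; 82512 is not s-gonal.
s = 10: P(10, 144) = 82512. ✓
s = 11: P(11, 135) = 81540 and P(11, 136) = 82756; 82512 is not s-gonal.
s = 12: P(12, 128) = 81408 and P(12, 129) = 82689; 82512 is not s-gonal.
Hits: s ∈ {10} → 1.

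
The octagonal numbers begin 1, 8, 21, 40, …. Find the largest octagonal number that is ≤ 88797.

Solve n(3n−2) ≤ 88797 for integer n.
n = 172 gives 88408 ≤ 88797, while n = 173 gives 89441 > 88797; so the answer is 88408.

88408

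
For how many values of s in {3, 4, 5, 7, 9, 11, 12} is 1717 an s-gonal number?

s = 3: P(3, 58) = 1711 and P(3, 59) = 1770; 1717 is not s-gonal.
s = 4: P(4, 41) = 1681 and P(4, 42) = 1764; 1717 is not s-gonal.
s = 5: P(5, 34) = 1717. ✓
s = 7: P(7, 26) = 1651 and P(7, 27) = 1782; 1717 is not s-gonal.
s = 9: P(9, 22) = 1639 and P(9, 23) = 1794; 1717 is not s-gonal.
s = 11: P(11, 19) = 1558 and P(11, 20) = 1730; 1717 is not s-gonal.
s = 12: P(12, 18) = 1548 and P(12, 19) = 1729; 1717 is not s-gonal.
Hits: s ∈ {5} → 1.

1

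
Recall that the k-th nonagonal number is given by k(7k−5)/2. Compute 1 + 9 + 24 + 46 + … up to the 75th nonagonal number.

Σ i(7i−5)/2 = (7Σi² − 5Σi) / 2 over i = 1..75.
Σi = 2850 and Σi² = 143450.
(7·143450 − 5·2850) / 2 = 989900/2 = 494950.

494950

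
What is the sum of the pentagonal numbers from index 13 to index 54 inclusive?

Σ i(3i−1)/2 = (3Σi² − Σi) / 2 over i = 13..54.
Σi = 1485 − 78 = 1407 and Σi² = 53955 − 650 = 53305.
(3·53305 − 1·1407) / 2 = 158508/2 = 79254.

79254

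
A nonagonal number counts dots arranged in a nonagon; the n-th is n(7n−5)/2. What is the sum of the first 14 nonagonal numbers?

3290

Σ i(7i−5)/2 = (7Σi² − 5Σi) / 2 over i = 1..14.
Σi = 105 and Σi² = 1015.
(7·1015 − 5·105) / 2 = 6580/2 = 3290.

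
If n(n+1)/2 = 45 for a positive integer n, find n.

9

Set n(n+1)/2 = 45, giving n² + n − 90 = 0.
So n = (-1 + 19) / 2 = 18/2 = 9.
Check: 9·10/2 = 45. ✓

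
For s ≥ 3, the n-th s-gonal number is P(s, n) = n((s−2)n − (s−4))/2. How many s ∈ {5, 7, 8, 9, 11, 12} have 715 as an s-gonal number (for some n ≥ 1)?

s = 5: P(5, 22) = 715. ✓
s = 7: P(7, 17) = 697 and P(7, 18) = 783; 715 is not s-gonal.
s = 8: P(8, 15) = 645 and P(8, 16) = 736; 715 is not s-gonal.
s = 9: P(9, 14) = 651 and P(9, 15) = 750; 715 is not s-gonal.
s = 11: P(11, 13) = 715. ✓
s = 12: P(12, 12) = 672 and P(12, 13) = 793; 715 is not s-gonal.
Hits: s ∈ {5, 11} → 2.

2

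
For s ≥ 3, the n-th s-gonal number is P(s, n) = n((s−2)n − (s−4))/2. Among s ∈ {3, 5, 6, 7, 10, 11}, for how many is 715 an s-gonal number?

2

s = 3: P(3, 37) = 703 and P(3, 38) = 741; 715 is not s-gonal.
s = 5: P(5, 22) = 715. ✓
s = 6: P(6, 19) = 703 and P(6, 20) = 780; 715 is not s-gonal.
s = 7: P(7, 17) = 697 and P(7, 18) = 783; 715 is not s-gonal.
s = 10: P(10, 13) = 637 and P(10, 14) = 742; 715 is not s-gonal.
s = 11: P(11, 13) = 715. ✓
Hits: s ∈ {5, 11} → 2.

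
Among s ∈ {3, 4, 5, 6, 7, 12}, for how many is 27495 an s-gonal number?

s = 3: P(3, 234) = 27495. ✓
s = 4: P(4, 165) = 27225 and P(4, 166) = 27556; 27495 is not s-gonal.
s = 5: P(5, 135) = 27270 and P(5, 136) = 27676; 27495 is not s-gonal.
s = 6: P(6, 117) = 27261 and P(6, 118) = 27730; 27495 is not s-gonal.
s = 7: P(7, 105) = 27405 and P(7, 106) = 27931; 27495 is not s-gonal.
s = 12: P(12, 74) = 27084 and P(12, 75) = 27825; 27495 is not s-gonal.
Hits: s ∈ {3} → 1.

1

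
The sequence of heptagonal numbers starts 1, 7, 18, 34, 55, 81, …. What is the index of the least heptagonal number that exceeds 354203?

377

Solve n(5n−3)/2 > 354203 for integer n.
The largest n with value ≤ 354203 is 376 (since 352876 ≤ 354203 < 354757), so the first above is n = 377, value 354757.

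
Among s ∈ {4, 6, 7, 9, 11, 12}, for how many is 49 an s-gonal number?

s = 4: P(4, 7) = 49. ✓
s = 6: P(6, 5) = 45 and P(6, 6) = 66; 49 is not s-gonal.
s = 7: P(7, 4) = 34 and P(7, 5) = 55; 49 is not s-gonal.
s = 9: P(9, 4) = 46 and P(9, 5) = 75; 49 is not s-gonal.
s = 11: P(11, 3) = 30 and P(11, 4) = 58; 49 is not s-gonal.
s = 12: P(12, 3) = 33 and P(12, 4) = 64; 49 is not s-gonal.
Hits: s ∈ {4} → 1.

1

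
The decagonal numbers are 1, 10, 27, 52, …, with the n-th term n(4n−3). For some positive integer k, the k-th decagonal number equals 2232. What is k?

Set n(4n−3) = 2232, giving 4n² − 3n − 2232 = 0.
The discriminant is 9 + 16·2232 = 35721, and √35721 = 189.
So n = (3 + 189) / 8 = 192/8 = 24.

24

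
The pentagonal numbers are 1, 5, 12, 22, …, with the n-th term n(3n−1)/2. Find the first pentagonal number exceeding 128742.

129507

Solve n(3n−1)/2 > 128742 for integer n.
The largest n with value ≤ 128742 is 293 (since 128627 ≤ 128742 < 129507), so the first above is n = 294, value 129507.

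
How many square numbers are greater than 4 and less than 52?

5

The n-th square number is n².
Smallest index with value > 4: n = 3 (giving 9).
Largest index with value < 52: n = 7 (giving 49).
Indices 3 through 7: 5 terms.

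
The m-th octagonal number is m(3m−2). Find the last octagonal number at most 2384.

Solve n(3n−2) ≤ 2384 for integer n.
n = 28 gives 2296 ≤ 2384, while n = 29 gives 2465 > 2384; so the answer is 2296.

2296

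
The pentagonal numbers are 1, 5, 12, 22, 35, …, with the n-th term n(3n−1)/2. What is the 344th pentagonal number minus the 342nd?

2057

344·(3·344 − 1)/2 = 177332 and 342·(3·342 − 1)/2 = 175275.
Difference: 177332 − 175275 = 2057.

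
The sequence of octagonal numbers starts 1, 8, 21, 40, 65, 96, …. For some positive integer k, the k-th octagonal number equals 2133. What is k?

Set n(3n−2) = 2133, giving 3n² − 2n − 2133 = 0.
So n = (2 + 160) / 6 = 162/6 = 27.
Check: 27·(3·27 − 2) = 2133. ✓

27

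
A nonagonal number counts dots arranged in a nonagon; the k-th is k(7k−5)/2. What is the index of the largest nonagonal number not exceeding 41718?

109

Solve n(7n−5)/2 ≤ 41718 for integer n.
n = 109 gives 41311 ≤ 41718, while n = 110 gives 42075 > 41718; so the answer is index 109.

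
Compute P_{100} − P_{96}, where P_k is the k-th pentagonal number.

100·(3·100 − 1)/2 = 14950 and 96·(3·96 − 1)/2 = 13776.
Difference: 14950 − 13776 = 1174.

1174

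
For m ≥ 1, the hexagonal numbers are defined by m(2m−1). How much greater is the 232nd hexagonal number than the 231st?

Consecutive hexagonal numbers differ by 4n − 3: here 4·232 − 3 = 925.

925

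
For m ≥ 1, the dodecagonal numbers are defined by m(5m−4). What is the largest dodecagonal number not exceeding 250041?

Solve n(5n−4) ≤ 250041 for integer n.
n = 224 gives 249984 ≤ 250041, while n = 225 gives 252225 > 250041; so the answer is 249984.

249984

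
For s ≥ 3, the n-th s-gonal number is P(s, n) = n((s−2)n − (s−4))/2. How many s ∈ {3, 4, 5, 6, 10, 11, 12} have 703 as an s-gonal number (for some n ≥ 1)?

s = 3: P(3, 37) = 703. ✓
s = 4: P(4, 26) = 676 and P(4, 27) = 729; 703 is not s-gonal.
s = 5: P(5, 21) = 651 and P(5, 22) = 715; 703 is not s-gonal.
s = 6: P(6, 19) = 703. ✓
s = 10: P(10, 13) = 637 and P(10, 14) = 742; 703 is not s-gonal.
s = 11: P(11, 12) = 606 and P(11, 13) = 715; 703 is not s-gonal.
s = 12: P(12, 12) = 672 and P(12, 13) = 793; 703 is not s-gonal.
Hits: s ∈ {3, 6} → 2.

2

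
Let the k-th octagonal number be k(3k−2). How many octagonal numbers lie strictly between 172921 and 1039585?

The n-th octagonal number is n(3n−2).
Smallest index with value > 172921: n = 241 (giving 173761).
Largest index with value < 1039585: n = 588 (giving 1036056).
Indices 241 through 588: 348 terms.

348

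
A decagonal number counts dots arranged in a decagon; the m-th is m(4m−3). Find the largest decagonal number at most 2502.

Solve n(4n−3) ≤ 2502 for integer n.
n = 25 gives 2425 ≤ 2502, while n = 26 gives 2626 > 2502; so the answer is 2425.

2425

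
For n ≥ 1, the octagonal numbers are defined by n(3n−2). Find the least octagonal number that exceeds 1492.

Solve n(3n−2) > 1492 for integer n.
The largest n with value ≤ 1492 is 22 (since 1408 ≤ 1492 < 1541), so the first above is n = 23, value 1541.

1541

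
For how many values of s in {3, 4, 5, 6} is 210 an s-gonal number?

s = 3: P(3, 20) = 210. ✓
s = 4: P(4, 14) = 196 and P(4, 15) = 225; 210 is not s-gonal.
s = 5: P(5, 12) = 210. ✓
s = 6: P(6, 10) = 190 and P(6, 11) = 231; 210 is not s-gonal.
Hits: s ∈ {3, 5} → 2.

2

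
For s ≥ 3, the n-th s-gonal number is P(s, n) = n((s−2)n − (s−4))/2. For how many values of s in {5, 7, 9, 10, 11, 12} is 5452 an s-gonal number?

1

s = 5: P(5, 60) = 5370 and P(5, 61) = 5551; 5452 is not s-gonal.
s = 7: P(7, 47) = 5452. ✓
s = 9: P(9, 39) = 5226 and P(9, 40) = 5500; 5452 is not s-gonal.
s = 10: P(10, 37) = 5365 and P(10, 38) = 5662; 5452 is not s-gonal.
s = 11: P(11, 35) = 5390 and P(11, 36) = 5706; 5452 is not s-gonal.
s = 12: P(12, 33) = 5313 and P(12, 34) = 5644; 5452 is not s-gonal.
Hits: s ∈ {7} → 1.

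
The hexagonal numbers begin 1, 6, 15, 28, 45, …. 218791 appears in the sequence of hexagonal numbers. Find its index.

Set n(2n−1) = 218791, giving 2n² − n − 218791 = 0.
So n = (1 + 1323) / 4 = 1324/4 = 331.
Check: 331·(2·331 − 1) = 218791. ✓

331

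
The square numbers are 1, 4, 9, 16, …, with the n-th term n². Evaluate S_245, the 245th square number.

The 245th square number is n² with n = 245.
245² = 60025.

60025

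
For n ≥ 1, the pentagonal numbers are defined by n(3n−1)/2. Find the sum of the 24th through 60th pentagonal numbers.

103452

Σ i(3i−1)/2 = (3Σi² − Σi) / 2 over i = 24..60.
Σi = 1830 − 276 = 1554 and Σi² = 73810 − 4324 = 69486.
(3·69486 − 1·1554) / 2 = 206904/2 = 103452.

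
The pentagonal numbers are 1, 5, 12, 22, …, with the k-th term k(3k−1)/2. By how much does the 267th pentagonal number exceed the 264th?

2388

267·(3·267 − 1)/2 = 106800 and 264·(3·264 − 1)/2 = 104412.
Difference: 106800 − 104412 = 2388.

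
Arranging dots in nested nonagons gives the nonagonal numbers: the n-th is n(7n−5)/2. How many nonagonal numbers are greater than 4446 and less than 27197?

52

The n-th nonagonal number is n(7n−5)/2.
Smallest index with value > 4446: n = 37 (giving 4699).
Largest index with value < 27197: n = 88 (giving 26884).
Indices 37 through 88: 52 terms.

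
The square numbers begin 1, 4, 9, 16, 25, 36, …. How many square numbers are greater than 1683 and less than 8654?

The n-th square number is n².
Smallest index with value > 1683: n = 42 (giving 1764).
Largest index with value < 8654: n = 93 (giving 8649).
Indices 42 through 93: 52 terms.

52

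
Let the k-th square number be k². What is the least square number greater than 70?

Solve n² > 70 for integer n.
The largest n with value ≤ 70 is 8 (since 64 ≤ 70 < 81), so the first above is n = 9, value 81.

81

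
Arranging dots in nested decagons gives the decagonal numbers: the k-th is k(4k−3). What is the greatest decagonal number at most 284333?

Solve n(4n−3) ≤ 284333 for integer n.
n = 266 gives 282226 ≤ 284333, while n = 267 gives 284355 > 284333; so the answer is 282226.

282226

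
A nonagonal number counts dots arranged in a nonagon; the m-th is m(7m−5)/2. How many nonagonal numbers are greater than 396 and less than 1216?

7

The n-th nonagonal number is n(7n−5)/2.
Smallest index with value > 396: n = 12 (giving 474).
Largest index with value < 1216: n = 18 (giving 1089).
Indices 12 through 18: 7 terms.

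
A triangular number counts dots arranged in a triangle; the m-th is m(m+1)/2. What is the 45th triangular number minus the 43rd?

89

45·46/2 = 1035 and 43·44/2 = 946.
Difference: 1035 − 946 = 89.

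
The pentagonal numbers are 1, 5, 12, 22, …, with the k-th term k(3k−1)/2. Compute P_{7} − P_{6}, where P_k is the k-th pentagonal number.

Consecutive pentagonal numbers differ by 3n − 2: here 3·7 − 2 = 19.

19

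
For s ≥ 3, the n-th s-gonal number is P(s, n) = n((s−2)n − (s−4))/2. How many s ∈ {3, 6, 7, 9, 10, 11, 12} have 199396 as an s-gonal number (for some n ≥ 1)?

2

s = 3: P(3, 631) = 199396. ✓
s = 6: P(6, 316) = 199396. ✓
s = 7: P(7, 282) = 198387 and P(7, 283) = 199798; 199396 is not s-gonal.
s = 9: P(9, 239) = 199326 and P(9, 240) = 201000; 199396 is not s-gonal.
s = 10: P(10, 223) = 198247 and P(10, 224) = 200032; 199396 is not s-gonal.
s = 11: P(11, 210) = 197715 and P(11, 211) = 199606; 199396 is not s-gonal.
s = 12: P(12, 200) = 199200 and P(12, 201) = 201201; 199396 is not s-gonal.
Hits: s ∈ {3, 6} → 2.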